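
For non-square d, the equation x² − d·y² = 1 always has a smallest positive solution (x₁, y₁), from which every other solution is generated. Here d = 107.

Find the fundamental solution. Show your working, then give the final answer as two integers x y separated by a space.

d=107: √d = [10; 2,1,9,1,2,20] (ℓ=6, even), read p_5/q_5
step 0: (10, 1)  from 10·(1,0) + (0,1)
step 1: (21, 2)  from 2·(10,1) + (1,0)
…
step 4: (331, 32)  from 1·(300,29) + (31,3)
step 5: (962, 93)  from 2·(331,32) + (300,29)
→ (962, 93).  Check: 962²=925444, 107·93²=925443, difference 1.

962 93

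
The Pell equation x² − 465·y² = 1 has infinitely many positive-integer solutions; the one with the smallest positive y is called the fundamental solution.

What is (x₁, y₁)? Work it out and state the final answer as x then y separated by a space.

[21; 1,1,3,2,2,2,3,1,1,42] for √465; ℓ=10 ⇒ convergent index 9
a_0=21:  p_0=21·1+0=21,  q_0=21·0+1=1
a_1=1:  p_1=1·21+1=22,  q_1=1·1+0=1
…
a_3=3:  p_3=3·43+22=151,  q_3=3·2+1=7
…
a_5=2:  p_5=2·345+151=841,  q_5=2·16+7=39
…
a_8=1:  p_8=1·6922+2027=8949,  q_8=1·321+94=415
a_9=1:  p_9=1·8949+6922=15871,  q_9=1·415+321=736
→ (15871, 736).  Check: 15871²=251888641, 465·736²=251888640, difference 1.

15871 736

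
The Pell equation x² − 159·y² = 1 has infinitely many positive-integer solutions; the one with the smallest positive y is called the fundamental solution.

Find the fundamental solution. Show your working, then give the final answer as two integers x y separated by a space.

[12; 1,1,1,1,3,1,1,1,1,24] for √159; ℓ=10 ⇒ convergent index 9
step 0: (12, 1)  from 12·(1,0) + (0,1)
step 1: (13, 1)  from 1·(12,1) + (1,0)
step 2: (25, 2)  from 1·(13,1) + (12,1)
step 3: (38, 3)  from 1·(25,2) + (13,1)
step 4: (63, 5)  from 1·(38,3) + (25,2)
step 5: (227, 18)  from 3·(63,5) + (38,3)
step 6: (290, 23)  from 1·(227,18) + (63,5)
step 7: (517, 41)  from 1·(290,23) + (227,18)
step 8: (807, 64)  from 1·(517,41) + (290,23)
step 9: (1324, 105)  from 1·(807,64) + (517,41)
→ (1324, 105).  Check: 1324²=1752976, 159·105²=1752975, difference 1.

1324 105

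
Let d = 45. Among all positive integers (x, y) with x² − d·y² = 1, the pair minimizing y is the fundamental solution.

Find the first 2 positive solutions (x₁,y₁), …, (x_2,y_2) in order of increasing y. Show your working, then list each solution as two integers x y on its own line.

161 24
51841 7728

[6; 1,2,2,2,1,12] for √45; ℓ=6 ⇒ convergent index 5
a_0=6:  p_0=6·1+0=6,  q_0=6·0+1=1
…
a_2=2:  p_2=2·7+6=20,  q_2=2·1+1=3
a_3=2:  p_3=2·20+7=47,  q_3=2·3+1=7
a_4=2:  p_4=2·47+20=114,  q_4=2·7+3=17
a_5=1:  p_5=1·114+47=161,  q_5=1·17+7=24
→ (161, 24).  Check: 161²=25921, 45·24²=25920, difference 1.
(161+24√45)^2 = 51841 + 7728√45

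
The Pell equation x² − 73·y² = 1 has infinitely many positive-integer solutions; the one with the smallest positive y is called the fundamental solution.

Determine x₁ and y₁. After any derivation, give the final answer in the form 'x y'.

2281249 267000

d=73: √d = [8; 1,1,5,5,1,1,16] (ℓ=7, odd), read p_13/q_13
a_0=8:  p_0=8·1+0=8,  q_0=8·0+1=1
a_1=1:  p_1=1·8+1=9,  q_1=1·1+0=1
a_2=1:  p_2=1·9+8=17,  q_2=1·1+1=2
a_3=5:  p_3=5·17+9=94,  q_3=5·2+1=11
a_4=5:  p_4=5·94+17=487,  q_4=5·11+2=57
a_5=1:  p_5=1·487+94=581,  q_5=1·57+11=68
a_6=1:  p_6=1·581+487=1068,  q_6=1·68+57=125
…
a_8=1:  p_8=1·17669+1068=18737,  q_8=1·2068+125=2193
a_9=1:  p_9=1·18737+17669=36406,  q_9=1·2193+2068=4261
a_10=5:  p_10=5·36406+18737=200767,  q_10=5·4261+2193=23498
a_11=5:  p_11=5·200767+36406=1040241,  q_11=5·23498+4261=121751
a_12=1:  p_12=1·1040241+200767=1241008,  q_12=1·121751+23498=145249
a_13=1:  p_13=1·1241008+1040241=2281249,  q_13=1·145249+121751=267000
→ (2281249, 267000).  Check: 2281249²=5204097000001, 73·267000²=5204097000000, difference 1.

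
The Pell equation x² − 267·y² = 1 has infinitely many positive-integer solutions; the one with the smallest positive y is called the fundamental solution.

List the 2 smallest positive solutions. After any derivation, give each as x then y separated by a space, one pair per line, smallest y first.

d=267: √d = [16; 2,1,15,1,2,32] (ℓ=6, even), read p_5/q_5
k=0  a_k=16  p_k/q_k = 16/1
…
k=4  a_k=1  p_k/q_k = 817/50
k=5  a_k=2  p_k/q_k = 2402/147
fundamental: x₁=2402, y₁=147  (since 5769604 − 267·21609 = 1)
(x_2, y_2) = (2402·2402 + 267·147·147, 2402·147 + 147·2402) = (11539207, 706188)

2402 147
11539207 706188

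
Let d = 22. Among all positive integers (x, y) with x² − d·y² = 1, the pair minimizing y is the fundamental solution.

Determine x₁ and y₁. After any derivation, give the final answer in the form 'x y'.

√22 = [4; 1,2,4,2,1,8, …], period ℓ=6 (even) → k=5
a_0=4:  p_0=4·1+0=4,  q_0=4·0+1=1
…
a_2=2:  p_2=2·5+4=14,  q_2=2·1+1=3
…
a_4=2:  p_4=2·61+14=136,  q_4=2·13+3=29
a_5=1:  p_5=1·136+61=197,  q_5=1·29+13=42
→ (197, 42).  Check: 197²=38809, 22·42²=38808, difference 1.

197 42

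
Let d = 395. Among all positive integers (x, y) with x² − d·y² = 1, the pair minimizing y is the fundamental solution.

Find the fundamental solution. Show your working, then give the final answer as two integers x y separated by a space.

√395 → a₀=19, period (1,6,1,38); ℓ=4 even so k=3
a_0=19:  p_0=19·1+0=19,  q_0=19·0+1=1
…
a_2=6:  p_2=6·20+19=139,  q_2=6·1+1=7
a_3=1:  p_3=1·139+20=159,  q_3=1·7+1=8
fundamental: x₁=159, y₁=8  (since 25281 − 395·64 = 1)

159 8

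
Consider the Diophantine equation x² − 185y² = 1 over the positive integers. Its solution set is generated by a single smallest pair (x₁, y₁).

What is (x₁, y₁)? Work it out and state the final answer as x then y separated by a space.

9249 680

[13; 1,1,1,1,26] for √185; ℓ=5 ⇒ convergent index 9
step 0: (13, 1)  from 13·(1,0) + (0,1)
…
step 6: (1877, 138)  from 1·(1809,133) + (68,5)
step 7: (3686, 271)  from 1·(1877,138) + (1809,133)
step 8: (5563, 409)  from 1·(3686,271) + (1877,138)
step 9: (9249, 680)  from 1·(5563,409) + (3686,271)
fundamental: x₁=9249, y₁=680  (since 85544001 − 185·462400 = 1)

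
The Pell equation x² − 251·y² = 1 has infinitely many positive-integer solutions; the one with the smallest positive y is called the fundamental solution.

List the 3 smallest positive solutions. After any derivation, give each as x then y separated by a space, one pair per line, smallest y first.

√251 → a₀=15, period (1,5,2,1,2,…,5,1,30); ℓ=14 even so k=13
i=0: a=15 ⇒ p=15, q=1
…
i=5: a=2 ⇒ p=808, q=51
i=6: a=2 ⇒ p=1917, q=121
…
i=8: a=2 ⇒ p=61043, q=3853
…
i=10: a=1 ⇒ p=212692, q=13425
i=11: a=2 ⇒ p=577033, q=36422
i=12: a=5 ⇒ p=3097857, q=195535
i=13: a=1 ⇒ p=3674890, q=231957
→ (3674890, 231957).  Check: 3674890²=13504816512100, 251·231957²=13504816512099, difference 1.
k=2:  x_2 = 3674890·3674890+251·231957·231957 = 27009633024199,  y_2 = 3674890·231957+231957·3674890 = 1704832919460
k=3:  x_3 = 3674890·27009633024199+251·231957·1704832919460 = 198514860608593651330,  y_3 = 3674890·1704832919460+231957·27009633024199 = 12530146894788486843

3674890 231957
27009633024199 1704832919460
198514860608593651330 12530146894788486843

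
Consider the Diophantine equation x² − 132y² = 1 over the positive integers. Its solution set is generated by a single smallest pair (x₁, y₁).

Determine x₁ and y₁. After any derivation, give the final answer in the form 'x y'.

23 2

√132 = [11; 2,22, …], period ℓ=2 (even) → k=1
a_0=11:  p_0=11·1+0=11,  q_0=11·0+1=1
a_1=2:  p_1=2·11+1=23,  q_1=2·1+0=2
(x₁, y₁) = (23, 2);  23² − 132·2² = 1 ✓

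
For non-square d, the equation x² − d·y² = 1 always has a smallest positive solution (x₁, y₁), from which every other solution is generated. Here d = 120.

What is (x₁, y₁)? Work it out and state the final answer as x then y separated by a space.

11 1

√120 = [10; 1,20, …], period ℓ=2 (even) → k=1
a_0=10:  p_0=10·1+0=10,  q_0=10·0+1=1
a_1=1:  p_1=1·10+1=11,  q_1=1·1+0=1
fundamental: x₁=11, y₁=1  (since 121 − 120·1 = 1)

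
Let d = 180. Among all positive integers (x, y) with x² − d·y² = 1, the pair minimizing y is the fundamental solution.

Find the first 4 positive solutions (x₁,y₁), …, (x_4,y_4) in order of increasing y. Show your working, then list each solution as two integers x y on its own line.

161 12
51841 3864
16692641 1244196
5374978561 400627248

√180 → a₀=13, period (2,2,2,26); ℓ=4 even so k=3
i=0: a=13 ⇒ p=13, q=1
i=1: a=2 ⇒ p=27, q=2
i=2: a=2 ⇒ p=67, q=5
i=3: a=2 ⇒ p=161, q=12
→ (161, 12).  Check: 161²=25921, 180·12²=25920, difference 1.
k=2:  x_2 = 161·161+180·12·12 = 51841,  y_2 = 161·12+12·161 = 3864
k=3:  x_3 = 161·51841+180·12·3864 = 16692641,  y_3 = 161·3864+12·51841 = 1244196
k=4:  x_4 = 161·16692641+180·12·1244196 = 5374978561,  y_4 = 161·1244196+12·16692641 = 400627248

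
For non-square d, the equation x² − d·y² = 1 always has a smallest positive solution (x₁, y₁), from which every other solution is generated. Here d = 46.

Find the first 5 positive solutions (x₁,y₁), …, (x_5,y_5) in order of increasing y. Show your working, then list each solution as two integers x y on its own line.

√46 = [6; 1,3,1,1,2,6,2,1,1,3,1,12, …], period ℓ=12 (even) → k=11
k=0  a_k=6  p_k/q_k = 6/1
…
k=3  a_k=1  p_k/q_k = 34/5
…
k=5  a_k=2  p_k/q_k = 156/23
k=6  a_k=6  p_k/q_k = 997/147
…
k=9  a_k=1  p_k/q_k = 5297/781
k=10  a_k=3  p_k/q_k = 19038/2807
k=11  a_k=1  p_k/q_k = 24335/3588
→ (24335, 3588).  Check: 24335²=592192225, 46·3588²=592192224, difference 1.
k=2:  x_2 = 24335·24335+46·3588·3588 = 1184384449,  y_2 = 24335·3588+3588·24335 = 174627960
k=3:  x_3 = 24335·1184384449+46·3588·174627960 = 57643991108495,  y_3 = 24335·174627960+3588·1184384449 = 8499142809612
k=4:  x_4 = 24335·57643991108495+46·3588·8499142809612 = 2805533046066067201,  y_4 = 24335·8499142809612+3588·57643991108495 = 413653280369188080
k=5:  x_5 = 24335·2805533046066067201+46·3588·413653280369188080 = 136545293294391499564175,  y_5 = 24335·413653280369188080+3588·2805533046066067201 = 20132505147069241043988

24335 3588
1184384449 174627960
57643991108495 8499142809612
2805533046066067201 413653280369188080
136545293294391499564175 20132505147069241043988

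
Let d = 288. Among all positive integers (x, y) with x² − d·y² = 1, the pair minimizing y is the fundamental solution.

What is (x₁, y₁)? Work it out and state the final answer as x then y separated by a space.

17 1

√288 → a₀=16, period (1,32); ℓ=2 even so k=1
a_0=16:  p_0=16·1+0=16,  q_0=16·0+1=1
a_1=1:  p_1=1·16+1=17,  q_1=1·1+0=1
fundamental: x₁=17, y₁=1  (since 289 − 288·1 = 1)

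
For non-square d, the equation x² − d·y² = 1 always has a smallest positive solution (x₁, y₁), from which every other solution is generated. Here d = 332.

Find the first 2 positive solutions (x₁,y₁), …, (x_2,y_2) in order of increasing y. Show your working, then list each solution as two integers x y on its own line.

√332 → a₀=18, period (4,1,1,8,1,1,4,36); ℓ=8 even so k=7
step 0: (18, 1)  from 18·(1,0) + (0,1)
step 1: (73, 4)  from 4·(18,1) + (1,0)
step 2: (91, 5)  from 1·(73,4) + (18,1)
step 3: (164, 9)  from 1·(91,5) + (73,4)
step 4: (1403, 77)  from 8·(164,9) + (91,5)
step 5: (1567, 86)  from 1·(1403,77) + (164,9)
step 6: (2970, 163)  from 1·(1567,86) + (1403,77)
step 7: (13447, 738)  from 4·(2970,163) + (1567,86)
→ (13447, 738).  Check: 13447²=180821809, 332·738²=180821808, difference 1.
k=2:  x_2 = 13447·13447+332·738·738 = 361643617,  y_2 = 13447·738+738·13447 = 19847772

13447 738
361643617 19847772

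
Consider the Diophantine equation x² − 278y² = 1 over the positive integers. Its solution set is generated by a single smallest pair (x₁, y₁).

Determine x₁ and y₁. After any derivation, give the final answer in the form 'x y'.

[16; 1,2,16,2,1,32] for √278; ℓ=6 ⇒ convergent index 5
i=0: a=16 ⇒ p=16, q=1
i=1: a=1 ⇒ p=17, q=1
…
i=3: a=16 ⇒ p=817, q=49
i=4: a=2 ⇒ p=1684, q=101
i=5: a=1 ⇒ p=2501, q=150
→ (2501, 150).  Check: 2501²=6255001, 278·150²=6255000, difference 1.

2501 150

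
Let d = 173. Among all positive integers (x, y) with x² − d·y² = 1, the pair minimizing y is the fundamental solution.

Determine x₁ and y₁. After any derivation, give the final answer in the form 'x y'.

2499849 190060

√173 → a₀=13, period (6,1,1,6,26); ℓ=5 odd so k=9
step 0: (13, 1)  from 13·(1,0) + (0,1)
…
step 4: (1118, 85)  from 6·(171,13) + (92,7)
step 5: (29239, 2223)  from 26·(1118,85) + (171,13)
…
step 7: (205791, 15646)  from 1·(176552,13423) + (29239,2223)
step 8: (382343, 29069)  from 1·(205791,15646) + (176552,13423)
step 9: (2499849, 190060)  from 6·(382343,29069) + (205791,15646)
→ (2499849, 190060).  Check: 2499849²=6249245022801, 173·190060²=6249245022800, difference 1.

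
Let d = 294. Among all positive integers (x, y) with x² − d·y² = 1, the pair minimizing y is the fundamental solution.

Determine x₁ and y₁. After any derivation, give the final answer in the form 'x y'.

[17; 6,1,4,1,6,34] for √294; ℓ=6 ⇒ convergent index 5
i=0: a=17 ⇒ p=17, q=1
i=1: a=6 ⇒ p=103, q=6
…
i=4: a=1 ⇒ p=703, q=41
i=5: a=6 ⇒ p=4801, q=280
fundamental: x₁=4801, y₁=280  (since 23049601 − 294·78400 = 1)

4801 280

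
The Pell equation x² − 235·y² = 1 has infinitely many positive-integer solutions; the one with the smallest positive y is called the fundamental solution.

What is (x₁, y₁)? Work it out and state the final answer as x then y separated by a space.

46 3

√235 → a₀=15, period (3,30); ℓ=2 even so k=1
step 0: (15, 1)  from 15·(1,0) + (0,1)
step 1: (46, 3)  from 3·(15,1) + (1,0)
→ (46, 3).  Check: 46²=2116, 235·3²=2115, difference 1.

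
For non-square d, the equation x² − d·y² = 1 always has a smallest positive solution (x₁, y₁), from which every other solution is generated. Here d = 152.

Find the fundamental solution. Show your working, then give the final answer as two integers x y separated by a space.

37 3

d=152: √d = [12; 3,24] (ℓ=2, even), read p_1/q_1
i=0: a=12 ⇒ p=12, q=1
i=1: a=3 ⇒ p=37, q=3
→ (37, 3).  Check: 37²=1369, 152·3²=1368, difference 1.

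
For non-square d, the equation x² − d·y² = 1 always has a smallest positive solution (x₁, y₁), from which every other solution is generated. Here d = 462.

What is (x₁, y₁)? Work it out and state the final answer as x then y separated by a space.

43 2

d=462: √d = [21; 2,42] (ℓ=2, even), read p_1/q_1
a_0=21:  p_0=21·1+0=21,  q_0=21·0+1=1
a_1=2:  p_1=2·21+1=43,  q_1=2·1+0=2
→ (43, 2).  Check: 43²=1849, 462·2²=1848, difference 1.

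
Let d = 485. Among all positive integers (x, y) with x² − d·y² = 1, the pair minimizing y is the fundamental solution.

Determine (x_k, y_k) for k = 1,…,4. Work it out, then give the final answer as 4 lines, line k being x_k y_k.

969 44
1877921 85272
3639409929 165257092
7053174564481 320268159024

√485 = [22; 44, …], period ℓ=1 (odd) → k=1
i=0: a=22 ⇒ p=22, q=1
i=1: a=44 ⇒ p=969, q=44
(x₁, y₁) = (969, 44);  969² − 485·44² = 1 ✓
n=2: (969,44)∘(969,44) = (969·969+485·44·44, 969·44+44·969) = (1877921,85272)
n=3: (1877921,85272)∘(969,44) = (969·1877921+485·44·85272, 969·85272+44·1877921) = (3639409929,165257092)
n=4: (3639409929,165257092)∘(969,44) = (969·3639409929+485·44·165257092, 969·165257092+44·3639409929) = (7053174564481,320268159024)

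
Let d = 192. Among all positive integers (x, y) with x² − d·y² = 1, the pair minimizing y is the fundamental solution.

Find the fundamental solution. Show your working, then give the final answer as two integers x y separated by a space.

√192 = [13; 1,5,1,26, …], period ℓ=4 (even) → k=3
step 0: (13, 1)  from 13·(1,0) + (0,1)
step 1: (14, 1)  from 1·(13,1) + (1,0)
step 2: (83, 6)  from 5·(14,1) + (13,1)
step 3: (97, 7)  from 1·(83,6) + (14,1)
→ (97, 7).  Check: 97²=9409, 192·7²=9408, difference 1.

97 7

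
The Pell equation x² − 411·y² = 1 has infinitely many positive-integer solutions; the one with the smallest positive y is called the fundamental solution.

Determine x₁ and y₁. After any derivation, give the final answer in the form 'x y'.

49730 2453

d=411: √d = [20; 3,1,1,1,19,1,1,1,3,40] (ℓ=10, even), read p_9/q_9
k=0  a_k=20  p_k/q_k = 20/1
…
k=2  a_k=1  p_k/q_k = 81/4
k=3  a_k=1  p_k/q_k = 142/7
k=4  a_k=1  p_k/q_k = 223/11
k=5  a_k=19  p_k/q_k = 4379/216
k=6  a_k=1  p_k/q_k = 4602/227
k=7  a_k=1  p_k/q_k = 8981/443
k=8  a_k=1  p_k/q_k = 13583/670
k=9  a_k=3  p_k/q_k = 49730/2453
fundamental: x₁=49730, y₁=2453  (since 2473072900 − 411·6017209 = 1)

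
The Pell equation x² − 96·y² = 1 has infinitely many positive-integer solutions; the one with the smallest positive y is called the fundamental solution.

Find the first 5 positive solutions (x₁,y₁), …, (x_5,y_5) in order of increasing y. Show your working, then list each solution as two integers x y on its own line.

d=96: √d = [9; 1,3,1,18] (ℓ=4, even), read p_3/q_3
a_0=9:  p_0=9·1+0=9,  q_0=9·0+1=1
a_1=1:  p_1=1·9+1=10,  q_1=1·1+0=1
a_2=3:  p_2=3·10+9=39,  q_2=3·1+1=4
a_3=1:  p_3=1·39+10=49,  q_3=1·4+1=5
fundamental: x₁=49, y₁=5  (since 2401 − 96·25 = 1)
(x_2, y_2) = (49·49 + 96·5·5, 49·5 + 5·49) = (4801, 490)
(x_3, y_3) = (49·4801 + 96·5·490, 49·490 + 5·4801) = (470449, 48015)
(x_4, y_4) = (49·470449 + 96·5·48015, 49·48015 + 5·470449) = (46099201, 4704980)
(x_5, y_5) = (49·46099201 + 96·5·4704980, 49·4704980 + 5·46099201) = (4517251249, 461040025)

49 5
4801 490
470449 48015
46099201 4704980
4517251249 461040025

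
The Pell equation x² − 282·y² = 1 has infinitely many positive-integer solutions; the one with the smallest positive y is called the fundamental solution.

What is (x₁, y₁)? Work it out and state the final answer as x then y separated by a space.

2351 140

√282 = [16; 1,3,1,4,1,3,1,32, …], period ℓ=8 (even) → k=7
k=0  a_k=16  p_k/q_k = 16/1
k=1  a_k=1  p_k/q_k = 17/1
k=2  a_k=3  p_k/q_k = 67/4
k=3  a_k=1  p_k/q_k = 84/5
…
k=5  a_k=1  p_k/q_k = 487/29
k=6  a_k=3  p_k/q_k = 1864/111
k=7  a_k=1  p_k/q_k = 2351/140
fundamental: x₁=2351, y₁=140  (since 5527201 − 282·19600 = 1)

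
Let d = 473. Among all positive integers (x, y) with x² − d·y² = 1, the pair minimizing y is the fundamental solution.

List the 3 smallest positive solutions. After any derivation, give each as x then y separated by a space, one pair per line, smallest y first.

d=473: √d = [21; 1,2,1,42] (ℓ=4, even), read p_3/q_3
k=0  a_k=21  p_k/q_k = 21/1
…
k=2  a_k=2  p_k/q_k = 65/3
k=3  a_k=1  p_k/q_k = 87/4
→ (87, 4).  Check: 87²=7569, 473·4²=7568, difference 1.
n=2: (87,4)∘(87,4) = (87·87+473·4·4, 87·4+4·87) = (15137,696)
n=3: (15137,696)∘(87,4) = (87·15137+473·4·696, 87·696+4·15137) = (2633751,121100)

87 4
15137 696
2633751 121100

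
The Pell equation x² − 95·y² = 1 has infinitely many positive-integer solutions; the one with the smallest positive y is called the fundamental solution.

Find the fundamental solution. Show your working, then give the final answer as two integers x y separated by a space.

[9; 1,2,1,18] for √95; ℓ=4 ⇒ convergent index 3
k=0  a_k=9  p_k/q_k = 9/1
…
k=2  a_k=2  p_k/q_k = 29/3
k=3  a_k=1  p_k/q_k = 39/4
fundamental: x₁=39, y₁=4  (since 1521 − 95·16 = 1)

39 4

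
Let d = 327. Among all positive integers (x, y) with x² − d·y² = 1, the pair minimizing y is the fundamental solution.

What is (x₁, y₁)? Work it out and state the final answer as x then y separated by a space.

[18; 12,36] for √327; ℓ=2 ⇒ convergent index 1
a_0=18:  p_0=18·1+0=18,  q_0=18·0+1=1
a_1=12:  p_1=12·18+1=217,  q_1=12·1+0=12
(x₁, y₁) = (217, 12);  217² − 327·12² = 1 ✓

217 12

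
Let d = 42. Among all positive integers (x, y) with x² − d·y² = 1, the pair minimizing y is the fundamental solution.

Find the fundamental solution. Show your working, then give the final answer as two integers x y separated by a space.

d=42: √d = [6; 2,12] (ℓ=2, even), read p_1/q_1
a_0=6:  p_0=6·1+0=6,  q_0=6·0+1=1
a_1=2:  p_1=2·6+1=13,  q_1=2·1+0=2
fundamental: x₁=13, y₁=2  (since 169 − 42·4 = 1)

13 2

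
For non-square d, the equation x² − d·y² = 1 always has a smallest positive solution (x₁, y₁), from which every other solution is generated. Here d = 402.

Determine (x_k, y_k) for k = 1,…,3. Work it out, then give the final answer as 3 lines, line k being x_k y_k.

[20; 20,40] for √402; ℓ=2 ⇒ convergent index 1
k=0  a_k=20  p_k/q_k = 20/1
k=1  a_k=20  p_k/q_k = 401/20
fundamental: x₁=401, y₁=20  (since 160801 − 402·400 = 1)
k=2:  x_2 = 401·401+402·20·20 = 321601,  y_2 = 401·20+20·401 = 16040
k=3:  x_3 = 401·321601+402·20·16040 = 257923601,  y_3 = 401·16040+20·321601 = 12864060

401 20
321601 16040
257923601 12864060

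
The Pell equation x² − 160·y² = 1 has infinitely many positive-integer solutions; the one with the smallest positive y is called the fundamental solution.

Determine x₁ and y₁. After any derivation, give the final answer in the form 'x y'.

√160 = [12; 1,1,1,5,1,1,1,24, …], period ℓ=8 (even) → k=7
k=0  a_k=12  p_k/q_k = 12/1
k=1  a_k=1  p_k/q_k = 13/1
k=2  a_k=1  p_k/q_k = 25/2
…
k=4  a_k=5  p_k/q_k = 215/17
k=5  a_k=1  p_k/q_k = 253/20
k=6  a_k=1  p_k/q_k = 468/37
k=7  a_k=1  p_k/q_k = 721/57
fundamental: x₁=721, y₁=57  (since 519841 − 160·3249 = 1)

721 57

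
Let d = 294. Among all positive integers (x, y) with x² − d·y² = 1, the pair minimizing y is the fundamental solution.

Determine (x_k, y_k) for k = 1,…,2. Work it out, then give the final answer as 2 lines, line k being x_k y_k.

√294 = [17; 6,1,4,1,6,34, …], period ℓ=6 (even) → k=5
k=0  a_k=17  p_k/q_k = 17/1
…
k=3  a_k=4  p_k/q_k = 583/34
k=4  a_k=1  p_k/q_k = 703/41
k=5  a_k=6  p_k/q_k = 4801/280
(x₁, y₁) = (4801, 280);  4801² − 294·280² = 1 ✓
n=2: (4801,280)∘(4801,280) = (4801·4801+294·280·280, 4801·280+280·4801) = (46099201,2688560)

4801 280
46099201 2688560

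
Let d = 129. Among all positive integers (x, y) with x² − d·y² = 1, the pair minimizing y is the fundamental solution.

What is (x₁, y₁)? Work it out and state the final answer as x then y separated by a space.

16855 1484

d=129: √d = [11; 2,1,3,1,6,1,3,1,2,22] (ℓ=10, even), read p_9/q_9
i=0: a=11 ⇒ p=11, q=1
…
i=7: a=3 ⇒ p=4793, q=422
i=8: a=1 ⇒ p=6031, q=531
i=9: a=2 ⇒ p=16855, q=1484
(x₁, y₁) = (16855, 1484);  16855² − 129·1484² = 1 ✓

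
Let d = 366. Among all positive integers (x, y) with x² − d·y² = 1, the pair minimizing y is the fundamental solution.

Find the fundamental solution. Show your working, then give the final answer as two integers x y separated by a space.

√366 = [19; 7,1,1,1,2,12,2,1,1,1,7,38, …], period ℓ=12 (even) → k=11
i=0: a=19 ⇒ p=19, q=1
…
i=3: a=1 ⇒ p=287, q=15
…
i=6: a=12 ⇒ p=14444, q=755
…
i=8: a=1 ⇒ p=44499, q=2326
i=9: a=1 ⇒ p=74554, q=3897
i=10: a=1 ⇒ p=119053, q=6223
i=11: a=7 ⇒ p=907925, q=47458
fundamental: x₁=907925, y₁=47458  (since 824327805625 − 366·2252261764 = 1)

907925 47458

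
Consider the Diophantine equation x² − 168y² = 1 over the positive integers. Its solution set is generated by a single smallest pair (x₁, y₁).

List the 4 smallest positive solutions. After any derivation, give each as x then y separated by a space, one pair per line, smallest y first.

13 1
337 26
8749 675
227137 17524

[12; 1,24] for √168; ℓ=2 ⇒ convergent index 1
k=0  a_k=12  p_k/q_k = 12/1
k=1  a_k=1  p_k/q_k = 13/1
→ (13, 1).  Check: 13²=169, 168·1²=168, difference 1.
(x_2, y_2) = (13·13 + 168·1·1, 13·1 + 1·13) = (337, 26)
(x_3, y_3) = (13·337 + 168·1·26, 13·26 + 1·337) = (8749, 675)
(x_4, y_4) = (13·8749 + 168·1·675, 13·675 + 1·8749) = (227137, 17524)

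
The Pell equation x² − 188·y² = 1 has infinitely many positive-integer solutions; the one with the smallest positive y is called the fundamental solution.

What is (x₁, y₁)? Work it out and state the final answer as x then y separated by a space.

4607 336

d=188: √d = [13; 1,2,2,6,2,2,1,26] (ℓ=8, even), read p_7/q_7
a_0=13:  p_0=13·1+0=13,  q_0=13·0+1=1
a_1=1:  p_1=1·13+1=14,  q_1=1·1+0=1
a_2=2:  p_2=2·14+13=41,  q_2=2·1+1=3
a_3=2:  p_3=2·41+14=96,  q_3=2·3+1=7
a_4=6:  p_4=6·96+41=617,  q_4=6·7+3=45
a_5=2:  p_5=2·617+96=1330,  q_5=2·45+7=97
a_6=2:  p_6=2·1330+617=3277,  q_6=2·97+45=239
a_7=1:  p_7=1·3277+1330=4607,  q_7=1·239+97=336
→ (4607, 336).  Check: 4607²=21224449, 188·336²=21224448, difference 1.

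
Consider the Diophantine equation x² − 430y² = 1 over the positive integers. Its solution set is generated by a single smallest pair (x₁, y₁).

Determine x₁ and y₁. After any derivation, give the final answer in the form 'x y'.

√430 → a₀=20, period (1,2,1,3,1,…,2,1,40); ℓ=14 even so k=13
a_0=20:  p_0=20·1+0=20,  q_0=20·0+1=1
…
a_2=2:  p_2=2·21+20=62,  q_2=2·1+1=3
a_3=1:  p_3=1·62+21=83,  q_3=1·3+1=4
…
a_8=6:  p_8=6·21794+2675=133439,  q_8=6·1051+129=6435
a_9=1:  p_9=1·133439+21794=155233,  q_9=1·6435+1051=7486
…
a_12=2:  p_12=2·754371+599138=2107880,  q_12=2·36379+28893=101651
a_13=1:  p_13=1·2107880+754371=2862251,  q_13=1·101651+36379=138030
(x₁, y₁) = (2862251, 138030);  2862251² − 430·138030² = 1 ✓

2862251 138030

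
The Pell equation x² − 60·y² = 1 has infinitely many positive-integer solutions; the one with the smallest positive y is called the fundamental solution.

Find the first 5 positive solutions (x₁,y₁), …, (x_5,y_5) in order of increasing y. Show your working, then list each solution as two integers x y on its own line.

[7; 1,2,1,14] for √60; ℓ=4 ⇒ convergent index 3
step 0: (7, 1)  from 7·(1,0) + (0,1)
…
step 2: (23, 3)  from 2·(8,1) + (7,1)
step 3: (31, 4)  from 1·(23,3) + (8,1)
fundamental: x₁=31, y₁=4  (since 961 − 60·16 = 1)
(x_2, y_2) = (31·31 + 60·4·4, 31·4 + 4·31) = (1921, 248)
(x_3, y_3) = (31·1921 + 60·4·248, 31·248 + 4·1921) = (119071, 15372)
(x_4, y_4) = (31·119071 + 60·4·15372, 31·15372 + 4·119071) = (7380481, 952816)
(x_5, y_5) = (31·7380481 + 60·4·952816, 31·952816 + 4·7380481) = (457470751, 59059220)

31 4
1921 248
119071 15372
7380481 952816
457470751 59059220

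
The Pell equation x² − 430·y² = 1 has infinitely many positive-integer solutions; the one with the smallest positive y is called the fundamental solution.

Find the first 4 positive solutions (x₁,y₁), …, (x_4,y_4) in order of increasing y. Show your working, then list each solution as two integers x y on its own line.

2862251 138030
16384961574001 790153011060
93795745300289010251 4523232492118854090
536933931562978654798296001 25893253447598574322902120

√430 = [20; 1,2,1,3,1,…,2,1,40, …], period ℓ=14 (even) → k=13
k=0  a_k=20  p_k/q_k = 20/1
k=1  a_k=1  p_k/q_k = 21/1
…
k=3  a_k=1  p_k/q_k = 83/4
…
k=6  a_k=6  p_k/q_k = 2675/129
…
k=8  a_k=6  p_k/q_k = 133439/6435
…
k=12  a_k=2  p_k/q_k = 2107880/101651
k=13  a_k=1  p_k/q_k = 2862251/138030
→ (2862251, 138030).  Check: 2862251²=8192480787001, 430·138030²=8192480787000, difference 1.
(x_2, y_2) = (2862251·2862251 + 430·138030·138030, 2862251·138030 + 138030·2862251) = (16384961574001, 790153011060)
(x_3, y_3) = (2862251·16384961574001 + 430·138030·790153011060, 2862251·790153011060 + 138030·16384961574001) = (93795745300289010251, 4523232492118854090)
(x_4, y_4) = (2862251·93795745300289010251 + 430·138030·4523232492118854090, 2862251·4523232492118854090 + 138030·93795745300289010251) = (536933931562978654798296001, 25893253447598574322902120)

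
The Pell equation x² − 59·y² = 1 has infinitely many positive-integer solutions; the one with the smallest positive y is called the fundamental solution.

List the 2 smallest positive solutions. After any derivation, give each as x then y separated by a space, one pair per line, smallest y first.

530 69
561799 73140

√59 → a₀=7, period (1,2,7,2,1,14); ℓ=6 even so k=5
k=0  a_k=7  p_k/q_k = 7/1
…
k=2  a_k=2  p_k/q_k = 23/3
…
k=4  a_k=2  p_k/q_k = 361/47
k=5  a_k=1  p_k/q_k = 530/69
→ (530, 69).  Check: 530²=280900, 59·69²=280899, difference 1.
k=2:  x_2 = 530·530+59·69·69 = 561799,  y_2 = 530·69+69·530 = 73140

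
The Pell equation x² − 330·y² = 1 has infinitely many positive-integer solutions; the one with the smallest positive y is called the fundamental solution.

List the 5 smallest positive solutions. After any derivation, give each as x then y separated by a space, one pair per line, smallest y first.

√330 = [18; 6,36, …], period ℓ=2 (even) → k=1
a_0=18:  p_0=18·1+0=18,  q_0=18·0+1=1
a_1=6:  p_1=6·18+1=109,  q_1=6·1+0=6
(x₁, y₁) = (109, 6);  109² − 330·6² = 1 ✓
(x_2, y_2) = (109·109 + 330·6·6, 109·6 + 6·109) = (23761, 1308)
(x_3, y_3) = (109·23761 + 330·6·1308, 109·1308 + 6·23761) = (5179789, 285138)
(x_4, y_4) = (109·5179789 + 330·6·285138, 109·285138 + 6·5179789) = (1129170241, 62158776)
(x_5, y_5) = (109·1129170241 + 330·6·62158776, 109·62158776 + 6·1129170241) = (246153932749, 13550328030)

109 6
23761 1308
5179789 285138
1129170241 62158776
246153932749 13550328030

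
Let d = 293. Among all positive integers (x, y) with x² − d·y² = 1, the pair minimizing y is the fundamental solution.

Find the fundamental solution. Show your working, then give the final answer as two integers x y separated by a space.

12320649 719780

√293 → a₀=17, period (8,1,1,8,34); ℓ=5 odd so k=9
k=0  a_k=17  p_k/q_k = 17/1
…
k=2  a_k=1  p_k/q_k = 154/9
k=3  a_k=1  p_k/q_k = 291/17
k=4  a_k=8  p_k/q_k = 2482/145
k=5  a_k=34  p_k/q_k = 84679/4947
k=6  a_k=8  p_k/q_k = 679914/39721
k=7  a_k=1  p_k/q_k = 764593/44668
k=8  a_k=1  p_k/q_k = 1444507/84389
k=9  a_k=8  p_k/q_k = 12320649/719780
fundamental: x₁=12320649, y₁=719780  (since 151798391781201 − 293·518083248400 = 1)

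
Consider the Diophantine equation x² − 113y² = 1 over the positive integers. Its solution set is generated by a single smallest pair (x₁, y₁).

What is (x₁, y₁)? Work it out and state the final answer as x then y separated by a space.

√113 = [10; 1,1,1,2,2,1,1,1,20, …], period ℓ=9 (odd) → k=17
i=0: a=10 ⇒ p=10, q=1
i=1: a=1 ⇒ p=11, q=1
i=2: a=1 ⇒ p=21, q=2
i=3: a=1 ⇒ p=32, q=3
i=4: a=2 ⇒ p=85, q=8
…
i=6: a=1 ⇒ p=287, q=27
i=7: a=1 ⇒ p=489, q=46
…
i=9: a=20 ⇒ p=16009, q=1506
i=10: a=1 ⇒ p=16785, q=1579
…
i=12: a=1 ⇒ p=49579, q=4664
i=13: a=2 ⇒ p=131952, q=12413
i=14: a=2 ⇒ p=313483, q=29490
i=15: a=1 ⇒ p=445435, q=41903
i=16: a=1 ⇒ p=758918, q=71393
i=17: a=1 ⇒ p=1204353, q=113296
→ (1204353, 113296).  Check: 1204353²=1450466148609, 113·113296²=1450466148608, difference 1.

1204353 113296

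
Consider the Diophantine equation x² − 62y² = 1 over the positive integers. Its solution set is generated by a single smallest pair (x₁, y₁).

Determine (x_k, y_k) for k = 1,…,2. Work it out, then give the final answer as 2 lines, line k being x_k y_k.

√62 = [7; 1,6,1,14, …], period ℓ=4 (even) → k=3
step 0: (7, 1)  from 7·(1,0) + (0,1)
…
step 2: (55, 7)  from 6·(8,1) + (7,1)
step 3: (63, 8)  from 1·(55,7) + (8,1)
(x₁, y₁) = (63, 8);  63² − 62·8² = 1 ✓
(63+8√62)^2 = 7937 + 1008√62

63 8
7937 1008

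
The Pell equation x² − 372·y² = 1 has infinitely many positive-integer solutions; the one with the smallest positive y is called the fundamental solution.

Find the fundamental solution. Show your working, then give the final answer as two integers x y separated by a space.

√372 = [19; 3,2,12,2,3,38, …], period ℓ=6 (even) → k=5
step 0: (19, 1)  from 19·(1,0) + (0,1)
step 1: (58, 3)  from 3·(19,1) + (1,0)
step 2: (135, 7)  from 2·(58,3) + (19,1)
step 3: (1678, 87)  from 12·(135,7) + (58,3)
step 4: (3491, 181)  from 2·(1678,87) + (135,7)
step 5: (12151, 630)  from 3·(3491,181) + (1678,87)
(x₁, y₁) = (12151, 630);  12151² − 372·630² = 1 ✓

12151 630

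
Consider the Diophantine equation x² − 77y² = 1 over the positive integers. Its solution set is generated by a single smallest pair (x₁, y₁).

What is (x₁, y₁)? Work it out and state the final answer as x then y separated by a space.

351 40

√77 = [8; 1,3,2,3,1,16, …], period ℓ=6 (even) → k=5
i=0: a=8 ⇒ p=8, q=1
i=1: a=1 ⇒ p=9, q=1
i=2: a=3 ⇒ p=35, q=4
…
i=4: a=3 ⇒ p=272, q=31
i=5: a=1 ⇒ p=351, q=40
→ (351, 40).  Check: 351²=123201, 77·40²=123200, difference 1.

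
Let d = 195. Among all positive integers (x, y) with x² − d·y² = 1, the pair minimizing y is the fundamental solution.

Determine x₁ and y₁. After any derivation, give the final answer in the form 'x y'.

14 1

√195 = [13; 1,26, …], period ℓ=2 (even) → k=1
step 0: (13, 1)  from 13·(1,0) + (0,1)
step 1: (14, 1)  from 1·(13,1) + (1,0)
→ (14, 1).  Check: 14²=196, 195·1²=195, difference 1.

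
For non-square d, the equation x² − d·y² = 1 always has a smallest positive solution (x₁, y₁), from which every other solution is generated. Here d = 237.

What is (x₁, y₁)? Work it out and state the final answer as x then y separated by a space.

228151 14820

[15; 2,1,1,7,10,7,1,1,2,30] for √237; ℓ=10 ⇒ convergent index 9
step 0: (15, 1)  from 15·(1,0) + (0,1)
step 1: (31, 2)  from 2·(15,1) + (1,0)
…
step 4: (585, 38)  from 7·(77,5) + (46,3)
step 5: (5927, 385)  from 10·(585,38) + (77,5)
…
step 8: (90075, 5851)  from 1·(48001,3118) + (42074,2733)
step 9: (228151, 14820)  from 2·(90075,5851) + (48001,3118)
(x₁, y₁) = (228151, 14820);  228151² − 237·14820² = 1 ✓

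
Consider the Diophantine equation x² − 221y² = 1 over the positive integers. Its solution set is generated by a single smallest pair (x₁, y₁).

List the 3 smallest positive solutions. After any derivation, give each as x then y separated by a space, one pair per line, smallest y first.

1665 112
5544449 372960
18463013505 1241956688

√221 → a₀=14, period (1,6,2,6,1,28); ℓ=6 even so k=5
k=0  a_k=14  p_k/q_k = 14/1
k=1  a_k=1  p_k/q_k = 15/1
…
k=4  a_k=6  p_k/q_k = 1442/97
k=5  a_k=1  p_k/q_k = 1665/112
→ (1665, 112).  Check: 1665²=2772225, 221·112²=2772224, difference 1.
(1665+112√221)^2 = 5544449 + 372960√221
(1665+112√221)^3 = 18463013505 + 1241956688√221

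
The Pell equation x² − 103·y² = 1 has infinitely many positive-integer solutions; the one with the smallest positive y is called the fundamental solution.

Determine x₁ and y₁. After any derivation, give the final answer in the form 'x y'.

227528 22419

√103 → a₀=10, period (6,1,2,1,1,9,1,1,2,1,6,20); ℓ=12 even so k=11
i=0: a=10 ⇒ p=10, q=1
i=1: a=6 ⇒ p=61, q=6
…
i=3: a=2 ⇒ p=203, q=20
i=4: a=1 ⇒ p=274, q=27
i=5: a=1 ⇒ p=477, q=47
i=6: a=9 ⇒ p=4567, q=450
…
i=8: a=1 ⇒ p=9611, q=947
i=9: a=2 ⇒ p=24266, q=2391
i=10: a=1 ⇒ p=33877, q=3338
i=11: a=6 ⇒ p=227528, q=22419
fundamental: x₁=227528, y₁=22419  (since 51768990784 − 103·502611561 = 1)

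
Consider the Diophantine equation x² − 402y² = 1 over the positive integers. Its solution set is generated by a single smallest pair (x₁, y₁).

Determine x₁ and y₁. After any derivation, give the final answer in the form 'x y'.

401 20

√402 = [20; 20,40, …], period ℓ=2 (even) → k=1
step 0: (20, 1)  from 20·(1,0) + (0,1)
step 1: (401, 20)  from 20·(20,1) + (1,0)
fundamental: x₁=401, y₁=20  (since 160801 − 402·400 = 1)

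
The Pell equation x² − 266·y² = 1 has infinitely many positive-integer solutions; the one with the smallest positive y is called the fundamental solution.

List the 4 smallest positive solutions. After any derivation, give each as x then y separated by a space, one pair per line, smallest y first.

685 42
938449 57540
1285674445 78829758
1761373051201 107996710920

d=266: √d = [16; 3,4,3,32] (ℓ=4, even), read p_3/q_3
step 0: (16, 1)  from 16·(1,0) + (0,1)
…
step 2: (212, 13)  from 4·(49,3) + (16,1)
step 3: (685, 42)  from 3·(212,13) + (49,3)
(x₁, y₁) = (685, 42);  685² − 266·42² = 1 ✓
(x_2, y_2) = (685·685 + 266·42·42, 685·42 + 42·685) = (938449, 57540)
(x_3, y_3) = (685·938449 + 266·42·57540, 685·57540 + 42·938449) = (1285674445, 78829758)
(x_4, y_4) = (685·1285674445 + 266·42·78829758, 685·78829758 + 42·1285674445) = (1761373051201, 107996710920)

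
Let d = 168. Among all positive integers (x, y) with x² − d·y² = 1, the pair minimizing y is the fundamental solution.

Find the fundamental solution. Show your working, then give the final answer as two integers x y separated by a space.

13 1

√168 = [12; 1,24, …], period ℓ=2 (even) → k=1
step 0: (12, 1)  from 12·(1,0) + (0,1)
step 1: (13, 1)  from 1·(12,1) + (1,0)
fundamental: x₁=13, y₁=1  (since 169 − 168·1 = 1)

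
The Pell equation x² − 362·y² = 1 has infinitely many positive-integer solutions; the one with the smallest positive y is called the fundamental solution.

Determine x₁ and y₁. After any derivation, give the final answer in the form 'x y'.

√362 → a₀=19, period (38); ℓ=1 odd so k=1
step 0: (19, 1)  from 19·(1,0) + (0,1)
step 1: (723, 38)  from 38·(19,1) + (1,0)
→ (723, 38).  Check: 723²=522729, 362·38²=522728, difference 1.

723 38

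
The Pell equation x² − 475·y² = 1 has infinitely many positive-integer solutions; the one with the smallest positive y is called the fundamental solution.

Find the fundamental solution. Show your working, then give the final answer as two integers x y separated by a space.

57799 2652

d=475: √d = [21; 1,3,1,6,2,6,1,3,1,42] (ℓ=10, even), read p_9/q_9
a_0=21:  p_0=21·1+0=21,  q_0=21·0+1=1
a_1=1:  p_1=1·21+1=22,  q_1=1·1+0=1
a_2=3:  p_2=3·22+21=87,  q_2=3·1+1=4
a_3=1:  p_3=1·87+22=109,  q_3=1·4+1=5
a_4=6:  p_4=6·109+87=741,  q_4=6·5+4=34
a_5=2:  p_5=2·741+109=1591,  q_5=2·34+5=73
a_6=6:  p_6=6·1591+741=10287,  q_6=6·73+34=472
…
a_8=3:  p_8=3·11878+10287=45921,  q_8=3·545+472=2107
a_9=1:  p_9=1·45921+11878=57799,  q_9=1·2107+545=2652
→ (57799, 2652).  Check: 57799²=3340724401, 475·2652²=3340724400, difference 1.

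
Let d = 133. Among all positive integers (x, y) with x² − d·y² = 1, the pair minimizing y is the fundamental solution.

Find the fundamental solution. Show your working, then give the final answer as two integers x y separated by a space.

2588599 224460

d=133: √d = [11; 1,1,7,5,1,…,1,1,22] (ℓ=16, even), read p_15/q_15
a_0=11:  p_0=11·1+0=11,  q_0=11·0+1=1
a_1=1:  p_1=1·11+1=12,  q_1=1·1+0=1
a_2=1:  p_2=1·12+11=23,  q_2=1·1+1=2
…
a_4=5:  p_4=5·173+23=888,  q_4=5·15+2=77
a_5=1:  p_5=1·888+173=1061,  q_5=1·77+15=92
a_6=1:  p_6=1·1061+888=1949,  q_6=1·92+77=169
a_7=1:  p_7=1·1949+1061=3010,  q_7=1·169+92=261
a_8=2:  p_8=2·3010+1949=7969,  q_8=2·261+169=691
a_9=1:  p_9=1·7969+3010=10979,  q_9=1·691+261=952
a_10=1:  p_10=1·10979+7969=18948,  q_10=1·952+691=1643
a_11=1:  p_11=1·18948+10979=29927,  q_11=1·1643+952=2595
…
a_13=7:  p_13=7·168583+29927=1210008,  q_13=7·14618+2595=104921
a_14=1:  p_14=1·1210008+168583=1378591,  q_14=1·104921+14618=119539
a_15=1:  p_15=1·1378591+1210008=2588599,  q_15=1·119539+104921=224460
fundamental: x₁=2588599, y₁=224460  (since 6700844782801 − 133·50382291600 = 1)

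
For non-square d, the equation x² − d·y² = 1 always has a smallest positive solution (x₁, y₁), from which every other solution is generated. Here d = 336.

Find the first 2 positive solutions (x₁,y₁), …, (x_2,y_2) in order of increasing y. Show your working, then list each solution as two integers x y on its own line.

√336 → a₀=18, period (3,36); ℓ=2 even so k=1
step 0: (18, 1)  from 18·(1,0) + (0,1)
step 1: (55, 3)  from 3·(18,1) + (1,0)
fundamental: x₁=55, y₁=3  (since 3025 − 336·9 = 1)
(55+3√336)^2 = 6049 + 330√336

55 3
6049 330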